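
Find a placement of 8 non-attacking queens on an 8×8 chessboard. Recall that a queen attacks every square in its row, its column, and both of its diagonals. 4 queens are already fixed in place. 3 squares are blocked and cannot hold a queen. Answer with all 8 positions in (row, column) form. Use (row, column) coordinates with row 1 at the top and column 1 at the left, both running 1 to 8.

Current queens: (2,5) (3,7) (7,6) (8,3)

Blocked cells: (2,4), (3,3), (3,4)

(1,2) (2,5) (3,7) (4,4) (5,1) (6,8) (7,6) (8,3)

Row 1: attacked by (2,5)→{4,5,6}; (3,7)→{5,7}; (7,6)→{6}; (8,3)→{3}. Safe: 1, 2, 8. Place at column 2.
Row 4: attacked by (1,2)→{2,5}; (2,5)→{3,5,7}; (3,7)→{6,7,8}; (7,6)→{3,6}; (8,3)→{3,7}. Safe: 1, 4. Place at column 4.
Row 5: attacked by (1,2)→{2,6}; (2,5)→{2,5,8}; (3,7)→{5,7}; (4,4)→{3,4,5}; (7,6)→{4,6,8}; (8,3)→{3,6}. Safe: 1. Place at column 1.
Row 6: attacked by (1,2)→{2,7}; (2,5)→{1,5}; (3,7)→{4,7}; (4,4)→{2,4,6}; (5,1)→{1,2}; (7,6)→{5,6,7}; (8,3)→{1,3,5}. Safe: 8. Place at column 8.
Columns [2, 5, 7, 4, 1, 8, 6, 3], r−c [-1, -3, -4, 0, 4, -2, 1, 5], r+c [3, 7, 10, 8, 6, 14, 13, 11] are all distinct, so no two queens attack.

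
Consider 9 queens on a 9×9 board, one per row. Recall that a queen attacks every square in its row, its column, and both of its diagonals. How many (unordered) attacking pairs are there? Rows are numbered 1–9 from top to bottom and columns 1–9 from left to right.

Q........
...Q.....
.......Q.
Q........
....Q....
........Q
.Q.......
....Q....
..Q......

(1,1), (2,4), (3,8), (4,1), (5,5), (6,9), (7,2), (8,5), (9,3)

4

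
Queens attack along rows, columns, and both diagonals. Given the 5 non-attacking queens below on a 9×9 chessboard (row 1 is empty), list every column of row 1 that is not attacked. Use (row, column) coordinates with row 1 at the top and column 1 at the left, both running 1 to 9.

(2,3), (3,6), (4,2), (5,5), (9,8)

columns 7

(2,3) attacks row 1 at column 3 and diagonals 2, 4.
(3,6) attacks row 1 at column 6 and diagonals 4, 8.
(4,2) attacks row 1 at column 2 and diagonals 5.
(5,5) attacks row 1 at column 5 and diagonals 1, 9.
(9,8) attacks row 1 at column 8.
Attacked columns: {1, 2, 3, 4, 5, 6, 8, 9}. Safe: {7}.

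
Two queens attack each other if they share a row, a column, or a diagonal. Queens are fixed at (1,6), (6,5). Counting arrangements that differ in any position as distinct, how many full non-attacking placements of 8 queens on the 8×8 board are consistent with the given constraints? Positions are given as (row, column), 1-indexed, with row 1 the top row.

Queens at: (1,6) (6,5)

3

Branch on row 2: col 2 → 1; col 3 → 1; col 4 → 1; col 8 → 0.
Sum: 1 + 1 + 1 + 0 = 3.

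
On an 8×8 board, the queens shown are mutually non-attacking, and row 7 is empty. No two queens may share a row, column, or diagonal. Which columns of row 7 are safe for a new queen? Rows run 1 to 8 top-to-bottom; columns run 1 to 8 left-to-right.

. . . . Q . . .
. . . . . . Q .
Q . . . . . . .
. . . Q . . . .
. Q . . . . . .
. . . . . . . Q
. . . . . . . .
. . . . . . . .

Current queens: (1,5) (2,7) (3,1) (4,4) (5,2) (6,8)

columns 3, 6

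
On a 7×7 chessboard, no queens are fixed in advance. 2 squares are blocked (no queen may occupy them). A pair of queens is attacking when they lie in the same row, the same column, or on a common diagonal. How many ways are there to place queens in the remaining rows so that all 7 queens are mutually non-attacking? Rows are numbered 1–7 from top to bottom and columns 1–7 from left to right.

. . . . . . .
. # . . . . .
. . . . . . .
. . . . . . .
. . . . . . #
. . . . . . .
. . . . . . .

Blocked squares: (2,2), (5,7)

Branch on row 1: col 1 → 3; col 2 → 5; col 3 → 6; col 4 → 5; col 5 → 5; col 6 → 4; col 7 → 3.
Sum: 3 + 5 + 6 + 5 + 5 + 4 + 3 = 31.

31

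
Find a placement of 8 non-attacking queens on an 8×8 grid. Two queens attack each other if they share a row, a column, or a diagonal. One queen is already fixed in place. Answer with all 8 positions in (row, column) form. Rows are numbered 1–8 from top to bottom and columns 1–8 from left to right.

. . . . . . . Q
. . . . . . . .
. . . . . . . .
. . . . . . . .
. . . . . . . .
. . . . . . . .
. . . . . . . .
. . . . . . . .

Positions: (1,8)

(1,8) (2,4) (3,1) (4,3) (5,6) (6,2) (7,7) (8,5)

Row 2: attacked by (1,8)→{7,8}. Safe: 1, 2, 3, 4, 5, 6. Place at column 4.
Row 3: attacked by (1,8)→{6,8}; (2,4)→{3,4,5}. Safe: 1, 2, 7. Place at column 1.
Row 4: attacked by (1,8)→{5,8}; (2,4)→{2,4,6}; (3,1)→{1,2}. Safe: 3, 7. Place at column 3.
Row 5: attacked by (1,8)→{4,8}; (2,4)→{1,4,7}; (3,1)→{1,3}; (4,3)→{2,3,4}. Safe: 5, 6. Place at column 6.
Row 6: attacked by (1,8)→{3,8}; (2,4)→{4,8}; (3,1)→{1,4}; (4,3)→{1,3,5}; (5,6)→{5,6,7}. Safe: 2. Place at column 2.
Row 7: attacked by (1,8)→{2,8}; (2,4)→{4}; (3,1)→{1,5}; (4,3)→{3,6}; (5,6)→{4,6,8}; (6,2)→{1,2,3}. Safe: 7. Place at column 7.
Row 8: attacked by (1,8)→{1,8}; (2,4)→{4}; (3,1)→{1,6}; (4,3)→{3,7}; (5,6)→{3,6}; (6,2)→{2,4}; (7,7)→{6,7,8}. Safe: 5. Place at column 5.
Columns [8, 4, 1, 3, 6, 2, 7, 5], r−c [-7, -2, 2, 1, -1, 4, 0, 3], r+c [9, 6, 4, 7, 11, 8, 14, 13] are all distinct, so no two queens attack.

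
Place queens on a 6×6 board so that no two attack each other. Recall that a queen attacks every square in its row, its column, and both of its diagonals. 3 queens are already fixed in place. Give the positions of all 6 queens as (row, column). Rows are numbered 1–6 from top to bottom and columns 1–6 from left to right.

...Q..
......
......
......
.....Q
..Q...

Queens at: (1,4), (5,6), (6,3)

(1,4) (2,1) (3,5) (4,2) (5,6) (6,3)

Row 2: attacked by (1,4)→{3,4,5}; (5,6)→{3,6}; (6,3)→{3}. Safe: 1, 2. Place at column 1.
Row 3: attacked by (1,4)→{2,4,6}; (2,1)→{1,2}; (5,6)→{4,6}; (6,3)→{3,6}. Safe: 5. Place at column 5.
Row 4: attacked by (1,4)→{1,4}; (2,1)→{1,3}; (3,5)→{4,5,6}; (5,6)→{5,6}; (6,3)→{1,3,5}. Safe: 2. Place at column 2.
Columns [4, 1, 5, 2, 6, 3], r−c [-3, 1, -2, 2, -1, 3], r+c [5, 3, 8, 6, 11, 9] are all distinct, so no two queens attack.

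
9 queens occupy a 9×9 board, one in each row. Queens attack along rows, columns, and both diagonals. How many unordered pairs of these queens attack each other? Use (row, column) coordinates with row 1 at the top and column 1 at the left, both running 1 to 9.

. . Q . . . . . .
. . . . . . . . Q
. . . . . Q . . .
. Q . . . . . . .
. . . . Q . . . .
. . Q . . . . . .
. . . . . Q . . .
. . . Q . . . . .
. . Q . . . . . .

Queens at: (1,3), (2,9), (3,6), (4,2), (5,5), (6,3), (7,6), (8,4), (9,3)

6

Same column: (1,3)–(6,3) (column 3); (1,3)–(9,3) (column 3); (3,6)–(7,6) (column 6); (6,3)–(9,3) (column 3).
Same diagonal: (3,6)–(6,3) (|3−6| = |6−3| = 3); (8,4)–(9,3) (|8−9| = |4−3| = 1).
Total attacking pairs: 6.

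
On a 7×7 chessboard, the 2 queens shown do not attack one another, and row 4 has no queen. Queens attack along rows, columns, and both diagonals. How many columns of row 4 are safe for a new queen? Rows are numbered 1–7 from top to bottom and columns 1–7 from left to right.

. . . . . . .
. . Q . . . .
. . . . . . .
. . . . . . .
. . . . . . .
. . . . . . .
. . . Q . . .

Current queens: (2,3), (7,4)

(2,3) attacks row 4 at column 3 and diagonals 1, 5.
(7,4) attacks row 4 at column 4 and diagonals 1, 7.
Attacked columns: {1, 3, 4, 5, 7}. Safe: {2, 6}.

2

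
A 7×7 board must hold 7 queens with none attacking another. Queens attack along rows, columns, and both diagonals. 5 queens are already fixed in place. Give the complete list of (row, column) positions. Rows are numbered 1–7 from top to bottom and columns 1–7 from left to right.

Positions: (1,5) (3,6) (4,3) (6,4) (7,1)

(1,5) (2,2) (3,6) (4,3) (5,7) (6,4) (7,1)

Row 2: attacked by (1,5)→{4,5,6}; (3,6)→{5,6,7}; (4,3)→{1,3,5}; (6,4)→{4}; (7,1)→{1,6}. Safe: 2. Place at column 2.
Row 5: attacked by (1,5)→{1,5}; (2,2)→{2,5}; (3,6)→{4,6}; (4,3)→{2,3,4}; (6,4)→{3,4,5}; (7,1)→{1,3}. Safe: 7. Place at column 7.
Columns [5, 2, 6, 3, 7, 4, 1], r−c [-4, 0, -3, 1, -2, 2, 6], r+c [6, 4, 9, 7, 12, 10, 8] are all distinct, so no two queens attack.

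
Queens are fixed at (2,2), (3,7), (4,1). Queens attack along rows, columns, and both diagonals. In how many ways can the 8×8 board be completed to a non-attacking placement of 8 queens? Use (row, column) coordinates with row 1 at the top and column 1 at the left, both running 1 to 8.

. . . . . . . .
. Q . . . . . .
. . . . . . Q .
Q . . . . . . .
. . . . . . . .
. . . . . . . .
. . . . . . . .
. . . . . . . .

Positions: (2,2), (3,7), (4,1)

Branch on row 1: col 6 → 2; col 8 → 0.
Sum: 2 + 0 = 2.

2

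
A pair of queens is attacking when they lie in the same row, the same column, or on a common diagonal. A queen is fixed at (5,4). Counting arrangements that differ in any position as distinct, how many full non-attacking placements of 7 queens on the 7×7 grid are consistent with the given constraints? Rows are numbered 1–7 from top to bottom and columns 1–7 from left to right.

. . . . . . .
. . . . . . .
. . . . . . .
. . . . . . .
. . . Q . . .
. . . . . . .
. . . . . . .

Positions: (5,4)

4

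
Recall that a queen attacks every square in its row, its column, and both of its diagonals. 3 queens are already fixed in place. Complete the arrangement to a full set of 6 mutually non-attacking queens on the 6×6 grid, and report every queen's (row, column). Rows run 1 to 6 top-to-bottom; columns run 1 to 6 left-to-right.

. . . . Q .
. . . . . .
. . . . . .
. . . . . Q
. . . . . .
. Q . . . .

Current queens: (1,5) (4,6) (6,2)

Row 2: attacked by (1,5)→{4,5,6}; (4,6)→{4,6}; (6,2)→{2,6}. Safe: 1, 3. Place at column 3.
Row 3: attacked by (1,5)→{3,5}; (2,3)→{2,3,4}; (4,6)→{5,6}; (6,2)→{2,5}. Safe: 1. Place at column 1.
Row 5: attacked by (1,5)→{1,5}; (2,3)→{3,6}; (3,1)→{1,3}; (4,6)→{5,6}; (6,2)→{1,2,3}. Safe: 4. Place at column 4.
Columns [5, 3, 1, 6, 4, 2], r−c [-4, -1, 2, -2, 1, 4], r+c [6, 5, 4, 10, 9, 8] are all distinct, so no two queens attack.

(1,5) (2,3) (3,1) (4,6) (5,4) (6,2)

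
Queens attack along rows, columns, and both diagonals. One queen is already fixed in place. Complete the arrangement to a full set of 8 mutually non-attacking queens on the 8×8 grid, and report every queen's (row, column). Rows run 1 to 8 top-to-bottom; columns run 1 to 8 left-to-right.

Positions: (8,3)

Row 1: attacked by (8,3)→{3}. Safe: 1, 2, 4, 5, 6, 7, 8. Place at column 1.
Row 2: attacked by (1,1)→{1,2}; (8,3)→{3}. Safe: 4, 5, 6, 7, 8. Place at column 7.
Row 3: attacked by (1,1)→{1,3}; (2,7)→{6,7,8}; (8,3)→{3,8}. Safe: 2, 4, 5. Place at column 5.
Row 4: attacked by (1,1)→{1,4}; (2,7)→{5,7}; (3,5)→{4,5,6}; (8,3)→{3,7}. Safe: 2, 8. Place at column 8.
Row 5: attacked by (1,1)→{1,5}; (2,7)→{4,7}; (3,5)→{3,5,7}; (4,8)→{7,8}; (8,3)→{3,6}. Safe: 2. Place at column 2.
Row 6: attacked by (1,1)→{1,6}; (2,7)→{3,7}; (3,5)→{2,5,8}; (4,8)→{6,8}; (5,2)→{1,2,3}; (8,3)→{1,3,5}. Safe: 4. Place at column 4.
Row 7: attacked by (1,1)→{1,7}; (2,7)→{2,7}; (3,5)→{1,5}; (4,8)→{5,8}; (5,2)→{2,4}; (6,4)→{3,4,5}; (8,3)→{2,3,4}. Safe: 6. Place at column 6.
Columns [1, 7, 5, 8, 2, 4, 6, 3], r−c [0, -5, -2, -4, 3, 2, 1, 5], r+c [2, 9, 8, 12, 7, 10, 13, 11] are all distinct, so no two queens attack.

(1,1) (2,7) (3,5) (4,8) (5,2) (6,4) (7,6) (8,3)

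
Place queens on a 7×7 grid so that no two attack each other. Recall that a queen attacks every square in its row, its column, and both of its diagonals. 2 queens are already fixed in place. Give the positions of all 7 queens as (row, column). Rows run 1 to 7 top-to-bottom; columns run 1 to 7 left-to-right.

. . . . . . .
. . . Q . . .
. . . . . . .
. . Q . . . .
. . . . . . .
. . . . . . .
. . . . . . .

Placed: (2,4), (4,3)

Row 1: attacked by (2,4)→{3,4,5}; (4,3)→{3,6}. Safe: 1, 2, 7. Place at column 1.
Row 3: attacked by (1,1)→{1,3}; (2,4)→{3,4,5}; (4,3)→{2,3,4}. Safe: 6, 7. Place at column 7.
Row 5: attacked by (1,1)→{1,5}; (2,4)→{1,4,7}; (3,7)→{5,7}; (4,3)→{2,3,4}. Safe: 6. Place at column 6.
Row 6: attacked by (1,1)→{1,6}; (2,4)→{4}; (3,7)→{4,7}; (4,3)→{1,3,5}; (5,6)→{5,6,7}. Safe: 2. Place at column 2.
Row 7: attacked by (1,1)→{1,7}; (2,4)→{4}; (3,7)→{3,7}; (4,3)→{3,6}; (5,6)→{4,6}; (6,2)→{1,2,3}. Safe: 5. Place at column 5.
Columns [1, 4, 7, 3, 6, 2, 5], r−c [0, -2, -4, 1, -1, 4, 2], r+c [2, 6, 10, 7, 11, 8, 12] are all distinct, so no two queens attack.

(1,1) (2,4) (3,7) (4,3) (5,6) (6,2) (7,5)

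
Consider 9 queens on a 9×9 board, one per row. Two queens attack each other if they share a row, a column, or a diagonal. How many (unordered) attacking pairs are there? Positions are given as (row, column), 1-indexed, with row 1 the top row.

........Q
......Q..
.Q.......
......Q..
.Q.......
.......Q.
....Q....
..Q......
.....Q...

Same column: (2,7)–(4,7) (column 7); (3,2)–(5,2) (column 2).
Same diagonal: (4,7)–(8,3) (|4−8| = |7−3| = 4); (5,2)–(9,6) (|5−9| = |2−6| = 4).
Total attacking pairs: 4.

4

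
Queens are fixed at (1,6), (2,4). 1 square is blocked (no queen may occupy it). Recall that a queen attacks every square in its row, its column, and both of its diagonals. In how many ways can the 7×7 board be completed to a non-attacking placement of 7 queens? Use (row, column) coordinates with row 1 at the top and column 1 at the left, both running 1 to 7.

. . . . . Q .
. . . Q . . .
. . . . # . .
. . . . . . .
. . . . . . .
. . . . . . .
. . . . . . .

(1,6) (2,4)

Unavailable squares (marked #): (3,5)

Branch on row 3: col 1 → 0; col 2 → 1; col 7 → 1.
Sum: 0 + 1 + 1 = 2.

2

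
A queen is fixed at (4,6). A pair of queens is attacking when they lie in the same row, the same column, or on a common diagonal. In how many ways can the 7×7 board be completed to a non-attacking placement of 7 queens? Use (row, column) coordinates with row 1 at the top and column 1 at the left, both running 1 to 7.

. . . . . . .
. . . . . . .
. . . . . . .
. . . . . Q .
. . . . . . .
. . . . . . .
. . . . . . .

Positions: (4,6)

6

Branch on row 1: col 1 → 1; col 2 → 0; col 4 → 2; col 5 → 2; col 7 → 1.
Sum: 1 + 0 + 2 + 2 + 1 = 6.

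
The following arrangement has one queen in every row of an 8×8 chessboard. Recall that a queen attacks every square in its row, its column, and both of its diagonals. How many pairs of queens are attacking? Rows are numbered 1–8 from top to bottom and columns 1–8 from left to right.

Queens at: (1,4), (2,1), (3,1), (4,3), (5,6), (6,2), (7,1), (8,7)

7

Same column: (2,1)–(3,1) (column 1); (2,1)–(7,1) (column 1); (3,1)–(7,1) (column 1).
Same diagonal: (2,1)–(4,3) (|2−4| = |1−3| = 2); (2,1)–(8,7) (|2−8| = |1−7| = 6); (4,3)–(8,7) (|4−8| = |3−7| = 4); (6,2)–(7,1) (|6−7| = |2−1| = 1).
Total attacking pairs: 7.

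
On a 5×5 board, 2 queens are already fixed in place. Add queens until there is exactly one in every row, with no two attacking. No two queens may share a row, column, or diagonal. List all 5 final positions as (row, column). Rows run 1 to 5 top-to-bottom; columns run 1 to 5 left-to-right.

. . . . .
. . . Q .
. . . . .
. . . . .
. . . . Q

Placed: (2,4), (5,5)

Row 1: attacked by (2,4)→{3,4,5}; (5,5)→{1,5}. Safe: 2. Place at column 2.
Row 3: attacked by (1,2)→{2,4}; (2,4)→{3,4,5}; (5,5)→{3,5}. Safe: 1. Place at column 1.
Row 4: attacked by (1,2)→{2,5}; (2,4)→{2,4}; (3,1)→{1,2}; (5,5)→{4,5}. Safe: 3. Place at column 3.
Columns [2, 4, 1, 3, 5], r−c [-1, -2, 2, 1, 0], r+c [3, 6, 4, 7, 10] are all distinct, so no two queens attack.

(1,2) (2,4) (3,1) (4,3) (5,5)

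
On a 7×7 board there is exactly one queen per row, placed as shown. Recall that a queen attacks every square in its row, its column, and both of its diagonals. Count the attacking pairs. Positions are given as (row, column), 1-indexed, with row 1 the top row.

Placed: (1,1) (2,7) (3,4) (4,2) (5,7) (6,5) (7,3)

1

Same column: (2,7)–(5,7) (column 7).
Total attacking pairs: 1.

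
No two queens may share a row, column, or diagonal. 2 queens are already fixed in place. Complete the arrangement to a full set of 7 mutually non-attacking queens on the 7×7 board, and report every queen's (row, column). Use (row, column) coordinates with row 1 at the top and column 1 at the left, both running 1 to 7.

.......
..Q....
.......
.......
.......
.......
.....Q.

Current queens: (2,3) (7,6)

Row 1: attacked by (2,3)→{2,3,4}; (7,6)→{6}. Safe: 1, 5, 7. Place at column 1.
Row 3: attacked by (1,1)→{1,3}; (2,3)→{2,3,4}; (7,6)→{2,6}. Safe: 5, 7. Place at column 5.
Row 4: attacked by (1,1)→{1,4}; (2,3)→{1,3,5}; (3,5)→{4,5,6}; (7,6)→{3,6}. Safe: 2, 7. Place at column 7.
Row 5: attacked by (1,1)→{1,5}; (2,3)→{3,6}; (3,5)→{3,5,7}; (4,7)→{6,7}; (7,6)→{4,6}. Safe: 2. Place at column 2.
Row 6: attacked by (1,1)→{1,6}; (2,3)→{3,7}; (3,5)→{2,5}; (4,7)→{5,7}; (5,2)→{1,2,3}; (7,6)→{5,6,7}. Safe: 4. Place at column 4.
Columns [1, 3, 5, 7, 2, 4, 6], r−c [0, -1, -2, -3, 3, 2, 1], r+c [2, 5, 8, 11, 7, 10, 13] are all distinct, so no two queens attack.

(1,1) (2,3) (3,5) (4,7) (5,2) (6,4) (7,6)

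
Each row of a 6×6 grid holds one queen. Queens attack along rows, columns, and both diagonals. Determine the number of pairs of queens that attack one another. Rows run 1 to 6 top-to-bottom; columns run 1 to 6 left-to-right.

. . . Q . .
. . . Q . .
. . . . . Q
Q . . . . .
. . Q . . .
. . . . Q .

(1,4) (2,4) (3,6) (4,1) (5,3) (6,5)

3

Same column: (1,4)–(2,4) (column 4).
Same diagonal: (1,4)–(3,6) (|1−3| = |4−6| = 2); (1,4)–(4,1) (|1−4| = |4−1| = 3).
Total attacking pairs: 3.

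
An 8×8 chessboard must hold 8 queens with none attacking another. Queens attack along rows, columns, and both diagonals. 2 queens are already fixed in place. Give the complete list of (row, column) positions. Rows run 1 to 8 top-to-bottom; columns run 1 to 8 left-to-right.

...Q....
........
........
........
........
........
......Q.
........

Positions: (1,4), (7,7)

Row 2: attacked by (1,4)→{3,4,5}; (7,7)→{2,7}. Safe: 1, 6, 8. Place at column 1.
Row 3: attacked by (1,4)→{2,4,6}; (2,1)→{1,2}; (7,7)→{3,7}. Safe: 5, 8. Place at column 5.
Row 4: attacked by (1,4)→{1,4,7}; (2,1)→{1,3}; (3,5)→{4,5,6}; (7,7)→{4,7}. Safe: 2, 8. Place at column 8.
Row 5: attacked by (1,4)→{4,8}; (2,1)→{1,4}; (3,5)→{3,5,7}; (4,8)→{7,8}; (7,7)→{5,7}. Safe: 2, 6. Place at column 6.
Row 6: attacked by (1,4)→{4}; (2,1)→{1,5}; (3,5)→{2,5,8}; (4,8)→{6,8}; (5,6)→{5,6,7}; (7,7)→{6,7,8}. Safe: 3. Place at column 3.
Row 8: attacked by (1,4)→{4}; (2,1)→{1,7}; (3,5)→{5}; (4,8)→{4,8}; (5,6)→{3,6}; (6,3)→{1,3,5}; (7,7)→{6,7,8}. Safe: 2. Place at column 2.
Columns [4, 1, 5, 8, 6, 3, 7, 2], r−c [-3, 1, -2, -4, -1, 3, 0, 6], r+c [5, 3, 8, 12, 11, 9, 14, 10] are all distinct, so no two queens attack.

(1,4) (2,1) (3,5) (4,8) (5,6) (6,3) (7,7) (8,2)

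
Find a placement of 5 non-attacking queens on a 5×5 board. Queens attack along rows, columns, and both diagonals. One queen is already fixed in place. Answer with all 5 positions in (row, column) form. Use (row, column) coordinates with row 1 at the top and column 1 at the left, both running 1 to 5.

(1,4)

Row 2: attacked by (1,4)→{3,4,5}. Safe: 1, 2. Place at column 1.
Row 3: attacked by (1,4)→{2,4}; (2,1)→{1,2}. Safe: 3, 5. Place at column 3.
Row 4: attacked by (1,4)→{1,4}; (2,1)→{1,3}; (3,3)→{2,3,4}. Safe: 5. Place at column 5.
Row 5: attacked by (1,4)→{4}; (2,1)→{1,4}; (3,3)→{1,3,5}; (4,5)→{4,5}. Safe: 2. Place at column 2.
Columns [4, 1, 3, 5, 2], r−c [-3, 1, 0, -1, 3], r+c [5, 3, 6, 9, 7] are all distinct, so no two queens attack.

(1,4) (2,1) (3,3) (4,5) (5,2)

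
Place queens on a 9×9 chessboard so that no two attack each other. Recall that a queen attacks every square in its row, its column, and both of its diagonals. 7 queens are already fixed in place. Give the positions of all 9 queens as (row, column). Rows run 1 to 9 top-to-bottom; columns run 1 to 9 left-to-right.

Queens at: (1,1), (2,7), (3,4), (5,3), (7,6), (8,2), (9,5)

(1,1) (2,7) (3,4) (4,8) (5,3) (6,9) (7,6) (8,2) (9,5)

Row 4: attacked by (1,1)→{1,4}; (2,7)→{5,7,9}; (3,4)→{3,4,5}; (5,3)→{2,3,4}; (7,6)→{3,6,9}; (8,2)→{2,6}; (9,5)→{5}. Safe: 8. Place at column 8.
Row 6: attacked by (1,1)→{1,6}; (2,7)→{3,7}; (3,4)→{1,4,7}; (4,8)→{6,8}; (5,3)→{2,3,4}; (7,6)→{5,6,7}; (8,2)→{2,4}; (9,5)→{2,5,8}. Safe: 9. Place at column 9.
Columns [1, 7, 4, 8, 3, 9, 6, 2, 5], r−c [0, -5, -1, -4, 2, -3, 1, 6, 4], r+c [2, 9, 7, 12, 8, 15, 13, 10, 14] are all distinct, so no two queens attack.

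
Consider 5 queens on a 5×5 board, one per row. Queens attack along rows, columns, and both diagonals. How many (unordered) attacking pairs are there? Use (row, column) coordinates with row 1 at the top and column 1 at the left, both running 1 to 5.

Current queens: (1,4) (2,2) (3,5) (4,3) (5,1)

0

All columns are distinct and no two queens satisfy |Δrow| = |Δcol|, so no pair attacks.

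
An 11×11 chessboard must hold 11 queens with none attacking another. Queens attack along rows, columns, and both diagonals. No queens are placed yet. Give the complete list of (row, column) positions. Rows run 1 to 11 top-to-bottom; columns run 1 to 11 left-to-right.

Row 1: Safe: 1, 2, 3, 4, 5, 6, 7, 8, 9, 10, 11. Place at column 7.
Row 2: attacked by (1,7)→{6,7,8}. Safe: 1, 2, 3, 4, 5, 9, 10, 11. Place at column 3.
Row 3: attacked by (1,7)→{5,7,9}; (2,3)→{2,3,4}. Safe: 1, 6, 8, 10, 11. Place at column 6.
Row 4: attacked by (1,7)→{4,7,10}; (2,3)→{1,3,5}; (3,6)→{5,6,7}. Safe: 2, 8, 9, 11. Place at column 2.
Row 5: attacked by (1,7)→{3,7,11}; (2,3)→{3,6}; (3,6)→{4,6,8}; (4,2)→{1,2,3}. Safe: 5, 9, 10. Place at column 9.
Row 6: attacked by (1,7)→{2,7}; (2,3)→{3,7}; (3,6)→{3,6,9}; (4,2)→{2,4}; (5,9)→{8,9,10}. Safe: 1, 5, 11. Place at column 11.
Row 7: attacked by (1,7)→{1,7}; (2,3)→{3,8}; (3,6)→{2,6,10}; (4,2)→{2,5}; (5,9)→{7,9,11}; (6,11)→{10,11}. Safe: 4. Place at column 4.
Row 8: attacked by (1,7)→{7}; (2,3)→{3,9}; (3,6)→{1,6,11}; (4,2)→{2,6}; (5,9)→{6,9}; (6,11)→{9,11}; (7,4)→{3,4,5}. Safe: 8, 10. Place at column 8.
Row 9: attacked by (1,7)→{7}; (2,3)→{3,10}; (3,6)→{6}; (4,2)→{2,7}; (5,9)→{5,9}; (6,11)→{8,11}; (7,4)→{2,4,6}; (8,8)→{7,8,9}. Safe: 1. Place at column 1.
Row 10: attacked by (1,7)→{7}; (2,3)→{3,11}; (3,6)→{6}; (4,2)→{2,8}; (5,9)→{4,9}; (6,11)→{7,11}; (7,4)→{1,4,7}; (8,8)→{6,8,10}; (9,1)→{1,2}. Safe: 5. Place at column 5.
Row 11: attacked by (1,7)→{7}; (2,3)→{3}; (3,6)→{6}; (4,2)→{2,9}; (5,9)→{3,9}; (6,11)→{6,11}; (7,4)→{4,8}; (8,8)→{5,8,11}; (9,1)→{1,3}; (10,5)→{4,5,6}. Safe: 10. Place at column 10.
Columns [7, 3, 6, 2, 9, 11, 4, 8, 1, 5, 10], r−c [-6, -1, -3, 2, -4, -5, 3, 0, 8, 5, 1], r+c [8, 5, 9, 6, 14, 17, 11, 16, 10, 15, 21] are all distinct, so no two queens attack.

(1,7) (2,3) (3,6) (4,2) (5,9) (6,11) (7,4) (8,8) (9,1) (10,5) (11,10)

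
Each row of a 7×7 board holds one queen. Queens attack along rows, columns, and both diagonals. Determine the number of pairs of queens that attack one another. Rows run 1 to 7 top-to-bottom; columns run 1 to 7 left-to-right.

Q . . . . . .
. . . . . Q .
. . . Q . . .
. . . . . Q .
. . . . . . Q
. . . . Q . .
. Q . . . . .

Same column: (2,6)–(4,6) (column 6).
Same diagonal: (4,6)–(5,7) (|4−5| = |6−7| = 1).
Total attacking pairs: 2.

2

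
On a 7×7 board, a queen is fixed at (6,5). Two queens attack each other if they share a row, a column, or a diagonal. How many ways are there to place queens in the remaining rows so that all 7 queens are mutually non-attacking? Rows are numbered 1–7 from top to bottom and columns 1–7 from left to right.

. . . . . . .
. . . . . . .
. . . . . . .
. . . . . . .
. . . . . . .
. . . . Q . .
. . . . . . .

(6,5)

Branch on row 1: col 1 → 1; col 2 → 1; col 3 → 0; col 4 → 1; col 6 → 3; col 7 → 0.
Sum: 1 + 1 + 0 + 1 + 3 + 0 = 6.

6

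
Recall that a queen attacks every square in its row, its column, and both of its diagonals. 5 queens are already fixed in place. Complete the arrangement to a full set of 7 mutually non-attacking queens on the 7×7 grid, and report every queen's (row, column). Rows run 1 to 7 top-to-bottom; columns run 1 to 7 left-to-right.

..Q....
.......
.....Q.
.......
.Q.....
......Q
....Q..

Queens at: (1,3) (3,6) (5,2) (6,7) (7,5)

(1,3) (2,1) (3,6) (4,4) (5,2) (6,7) (7,5)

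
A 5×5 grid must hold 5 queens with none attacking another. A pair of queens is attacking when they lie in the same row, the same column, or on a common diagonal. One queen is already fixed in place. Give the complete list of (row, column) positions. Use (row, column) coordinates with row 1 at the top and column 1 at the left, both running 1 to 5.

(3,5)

Row 1: attacked by (3,5)→{3,5}. Safe: 1, 2, 4. Place at column 4.
Row 2: attacked by (1,4)→{3,4,5}; (3,5)→{4,5}. Safe: 1, 2. Place at column 2.
Row 4: attacked by (1,4)→{1,4}; (2,2)→{2,4}; (3,5)→{4,5}. Safe: 3. Place at column 3.
Row 5: attacked by (1,4)→{4}; (2,2)→{2,5}; (3,5)→{3,5}; (4,3)→{2,3,4}. Safe: 1. Place at column 1.
Columns [4, 2, 5, 3, 1], r−c [-3, 0, -2, 1, 4], r+c [5, 4, 8, 7, 6] are all distinct, so no two queens attack.

(1,4) (2,2) (3,5) (4,3) (5,1)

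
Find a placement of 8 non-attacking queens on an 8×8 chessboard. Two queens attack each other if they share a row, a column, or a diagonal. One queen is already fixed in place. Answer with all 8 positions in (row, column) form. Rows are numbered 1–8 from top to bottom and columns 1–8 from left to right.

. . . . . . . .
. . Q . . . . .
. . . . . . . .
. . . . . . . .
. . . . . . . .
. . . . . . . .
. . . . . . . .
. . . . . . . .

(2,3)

Row 1: attacked by (2,3)→{2,3,4}. Safe: 1, 5, 6, 7, 8. Place at column 7.
Row 3: attacked by (1,7)→{5,7}; (2,3)→{2,3,4}. Safe: 1, 6, 8. Place at column 8.
Row 4: attacked by (1,7)→{4,7}; (2,3)→{1,3,5}; (3,8)→{7,8}. Safe: 2, 6. Place at column 2.
Row 5: attacked by (1,7)→{3,7}; (2,3)→{3,6}; (3,8)→{6,8}; (4,2)→{1,2,3}. Safe: 4, 5. Place at column 5.
Row 6: attacked by (1,7)→{2,7}; (2,3)→{3,7}; (3,8)→{5,8}; (4,2)→{2,4}; (5,5)→{4,5,6}. Safe: 1. Place at column 1.
Row 7: attacked by (1,7)→{1,7}; (2,3)→{3,8}; (3,8)→{4,8}; (4,2)→{2,5}; (5,5)→{3,5,7}; (6,1)→{1,2}. Safe: 6. Place at column 6.
Row 8: attacked by (1,7)→{7}; (2,3)→{3}; (3,8)→{3,8}; (4,2)→{2,6}; (5,5)→{2,5,8}; (6,1)→{1,3}; (7,6)→{5,6,7}. Safe: 4. Place at column 4.
Columns [7, 3, 8, 2, 5, 1, 6, 4], r−c [-6, -1, -5, 2, 0, 5, 1, 4], r+c [8, 5, 11, 6, 10, 7, 13, 12] are all distinct, so no two queens attack.

(1,7) (2,3) (3,8) (4,2) (5,5) (6,1) (7,6) (8,4)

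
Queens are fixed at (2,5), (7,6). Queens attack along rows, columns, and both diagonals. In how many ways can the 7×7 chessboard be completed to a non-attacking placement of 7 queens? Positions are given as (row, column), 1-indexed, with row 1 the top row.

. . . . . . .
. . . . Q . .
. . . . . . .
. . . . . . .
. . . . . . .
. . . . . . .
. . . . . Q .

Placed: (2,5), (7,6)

Branch on row 1: col 1 → 0; col 2 → 3; col 3 → 0; col 7 → 0.
Sum: 0 + 3 + 0 + 0 = 3.

3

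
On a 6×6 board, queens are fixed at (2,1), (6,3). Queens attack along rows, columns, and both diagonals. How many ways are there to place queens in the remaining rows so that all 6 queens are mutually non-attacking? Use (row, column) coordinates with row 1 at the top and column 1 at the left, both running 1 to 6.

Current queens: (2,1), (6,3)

Branch on row 1: col 4 → 1; col 5 → 0; col 6 → 0.
Sum: 1 + 0 + 0 = 1.

1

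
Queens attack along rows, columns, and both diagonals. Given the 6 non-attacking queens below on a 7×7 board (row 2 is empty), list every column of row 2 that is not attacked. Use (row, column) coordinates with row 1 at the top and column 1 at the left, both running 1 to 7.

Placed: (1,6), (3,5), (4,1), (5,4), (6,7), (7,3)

columns 2

(1,6) attacks row 2 at column 6 and diagonals 5, 7.
(3,5) attacks row 2 at column 5 and diagonals 4, 6.
(4,1) attacks row 2 at column 1 and diagonals 3.
(5,4) attacks row 2 at column 4 and diagonals 1, 7.
(6,7) attacks row 2 at column 7 and diagonals 3.
(7,3) attacks row 2 at column 3.
Attacked columns: {1, 3, 4, 5, 6, 7}. Safe: {2}.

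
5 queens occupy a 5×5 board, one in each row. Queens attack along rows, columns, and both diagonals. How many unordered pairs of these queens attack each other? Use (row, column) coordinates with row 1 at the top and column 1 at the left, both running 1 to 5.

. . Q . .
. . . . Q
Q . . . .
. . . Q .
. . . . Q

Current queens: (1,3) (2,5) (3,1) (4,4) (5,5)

Same column: (2,5)–(5,5) (column 5).
Same diagonal: (1,3)–(3,1) (|1−3| = |3−1| = 2); (4,4)–(5,5) (|4−5| = |4−5| = 1).
Total attacking pairs: 3.

3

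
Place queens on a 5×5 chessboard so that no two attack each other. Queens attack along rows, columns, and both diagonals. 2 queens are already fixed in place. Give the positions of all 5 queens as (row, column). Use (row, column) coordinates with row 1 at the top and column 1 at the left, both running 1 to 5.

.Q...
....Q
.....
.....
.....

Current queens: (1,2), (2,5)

Row 3: attacked by (1,2)→{2,4}; (2,5)→{4,5}. Safe: 1, 3. Place at column 3.
Row 4: attacked by (1,2)→{2,5}; (2,5)→{3,5}; (3,3)→{2,3,4}. Safe: 1. Place at column 1.
Row 5: attacked by (1,2)→{2}; (2,5)→{2,5}; (3,3)→{1,3,5}; (4,1)→{1,2}. Safe: 4. Place at column 4.
Columns [2, 5, 3, 1, 4], r−c [-1, -3, 0, 3, 1], r+c [3, 7, 6, 5, 9] are all distinct, so no two queens attack.

(1,2) (2,5) (3,3) (4,1) (5,4)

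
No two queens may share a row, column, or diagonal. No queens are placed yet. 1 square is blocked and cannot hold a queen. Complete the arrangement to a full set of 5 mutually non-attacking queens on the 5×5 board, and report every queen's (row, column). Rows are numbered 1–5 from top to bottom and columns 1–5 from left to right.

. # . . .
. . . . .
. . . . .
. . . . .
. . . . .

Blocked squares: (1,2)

(1,5) (2,2) (3,4) (4,1) (5,3)

Row 1: Blocked: 2. Safe: 1, 3, 4, 5. Place at column 5.
Row 2: attacked by (1,5)→{4,5}. Safe: 1, 2, 3. Place at column 2.
Row 3: attacked by (1,5)→{3,5}; (2,2)→{1,2,3}. Safe: 4. Place at column 4.
Row 4: attacked by (1,5)→{2,5}; (2,2)→{2,4}; (3,4)→{3,4,5}. Safe: 1. Place at column 1.
Row 5: attacked by (1,5)→{1,5}; (2,2)→{2,5}; (3,4)→{2,4}; (4,1)→{1,2}. Safe: 3. Place at column 3.
Columns [5, 2, 4, 1, 3], r−c [-4, 0, -1, 3, 2], r+c [6, 4, 7, 5, 8] are all distinct, so no two queens attack.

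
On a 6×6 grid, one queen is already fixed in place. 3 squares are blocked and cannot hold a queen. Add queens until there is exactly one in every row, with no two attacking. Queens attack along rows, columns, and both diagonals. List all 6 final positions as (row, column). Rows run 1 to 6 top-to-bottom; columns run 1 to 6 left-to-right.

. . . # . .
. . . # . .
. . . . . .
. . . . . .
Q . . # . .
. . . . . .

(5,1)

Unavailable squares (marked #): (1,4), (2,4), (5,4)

Row 1: attacked by (5,1)→{1,5}. Blocked: 4. Safe: 2, 3, 6. Place at column 3.
Row 2: attacked by (1,3)→{2,3,4}; (5,1)→{1,4}. Blocked: 4. Safe: 5, 6. Place at column 6.
Row 3: attacked by (1,3)→{1,3,5}; (2,6)→{5,6}; (5,1)→{1,3}. Safe: 2, 4. Place at column 2.
Row 4: attacked by (1,3)→{3,6}; (2,6)→{4,6}; (3,2)→{1,2,3}; (5,1)→{1,2}. Safe: 5. Place at column 5.
Row 6: attacked by (1,3)→{3}; (2,6)→{2,6}; (3,2)→{2,5}; (4,5)→{3,5}; (5,1)→{1,2}. Safe: 4. Place at column 4.
Columns [3, 6, 2, 5, 1, 4], r−c [-2, -4, 1, -1, 4, 2], r+c [4, 8, 5, 9, 6, 10] are all distinct, so no two queens attack.

(1,3) (2,6) (3,2) (4,5) (5,1) (6,4)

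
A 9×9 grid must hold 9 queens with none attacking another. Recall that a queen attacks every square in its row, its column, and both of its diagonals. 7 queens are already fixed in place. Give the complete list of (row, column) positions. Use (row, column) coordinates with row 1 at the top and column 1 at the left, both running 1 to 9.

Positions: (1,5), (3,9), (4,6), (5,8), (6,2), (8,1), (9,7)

(1,5) (2,3) (3,9) (4,6) (5,8) (6,2) (7,4) (8,1) (9,7)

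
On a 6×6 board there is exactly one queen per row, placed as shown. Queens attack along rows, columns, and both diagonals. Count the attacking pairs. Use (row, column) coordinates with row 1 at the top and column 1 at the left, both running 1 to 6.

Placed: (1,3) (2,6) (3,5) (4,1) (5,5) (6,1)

Same column: (3,5)–(5,5) (column 5); (4,1)–(6,1) (column 1).
Same diagonal: (1,3)–(3,5) (|1−3| = |3−5| = 2); (2,6)–(3,5) (|2−3| = |6−5| = 1).
Total attacking pairs: 4.

4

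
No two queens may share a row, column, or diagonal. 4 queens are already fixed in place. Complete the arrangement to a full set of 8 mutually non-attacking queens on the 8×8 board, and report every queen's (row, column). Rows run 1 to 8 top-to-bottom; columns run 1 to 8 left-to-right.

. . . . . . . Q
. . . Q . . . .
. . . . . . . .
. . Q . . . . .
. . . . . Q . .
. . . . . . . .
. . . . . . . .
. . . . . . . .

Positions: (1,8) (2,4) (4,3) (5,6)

Row 3: attacked by (1,8)→{6,8}; (2,4)→{3,4,5}; (4,3)→{2,3,4}; (5,6)→{4,6,8}. Safe: 1, 7. Place at column 1.
Row 6: attacked by (1,8)→{3,8}; (2,4)→{4,8}; (3,1)→{1,4}; (4,3)→{1,3,5}; (5,6)→{5,6,7}. Safe: 2. Place at column 2.
Row 7: attacked by (1,8)→{2,8}; (2,4)→{4}; (3,1)→{1,5}; (4,3)→{3,6}; (5,6)→{4,6,8}; (6,2)→{1,2,3}. Safe: 7. Place at column 7.
Row 8: attacked by (1,8)→{1,8}; (2,4)→{4}; (3,1)→{1,6}; (4,3)→{3,7}; (5,6)→{3,6}; (6,2)→{2,4}; (7,7)→{6,7,8}. Safe: 5. Place at column 5.
Columns [8, 4, 1, 3, 6, 2, 7, 5], r−c [-7, -2, 2, 1, -1, 4, 0, 3], r+c [9, 6, 4, 7, 11, 8, 14, 13] are all distinct, so no two queens attack.

(1,8) (2,4) (3,1) (4,3) (5,6) (6,2) (7,7) (8,5)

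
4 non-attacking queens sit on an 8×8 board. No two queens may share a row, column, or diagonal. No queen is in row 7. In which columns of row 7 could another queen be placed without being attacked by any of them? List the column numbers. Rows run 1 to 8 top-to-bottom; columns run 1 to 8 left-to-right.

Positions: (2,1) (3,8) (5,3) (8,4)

columns 2, 7

(2,1) attacks row 7 at column 1 and diagonals 6.
(3,8) attacks row 7 at column 8 and diagonals 4.
(5,3) attacks row 7 at column 3 and diagonals 1, 5.
(8,4) attacks row 7 at column 4 and diagonals 3, 5.
Attacked columns: {1, 3, 4, 5, 6, 8}. Safe: {2, 7}.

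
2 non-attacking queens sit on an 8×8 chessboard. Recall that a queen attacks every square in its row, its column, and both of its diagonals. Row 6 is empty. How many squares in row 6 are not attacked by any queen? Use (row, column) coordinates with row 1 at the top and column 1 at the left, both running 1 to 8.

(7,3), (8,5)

(7,3) attacks row 6 at column 3 and diagonals 2, 4.
(8,5) attacks row 6 at column 5 and diagonals 3, 7.
Attacked columns: {2, 3, 4, 5, 7}. Safe: {1, 6, 8}.

3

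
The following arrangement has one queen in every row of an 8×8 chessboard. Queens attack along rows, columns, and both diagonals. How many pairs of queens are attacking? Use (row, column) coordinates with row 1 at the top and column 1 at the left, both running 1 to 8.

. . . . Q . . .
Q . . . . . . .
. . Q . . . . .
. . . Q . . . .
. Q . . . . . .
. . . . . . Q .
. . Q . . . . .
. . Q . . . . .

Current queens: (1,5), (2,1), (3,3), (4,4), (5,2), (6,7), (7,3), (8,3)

5

Same column: (3,3)–(7,3) (column 3); (3,3)–(8,3) (column 3); (7,3)–(8,3) (column 3).
Same diagonal: (1,5)–(3,3) (|1−3| = |5−3| = 2); (3,3)–(4,4) (|3−4| = |3−4| = 1).
Total attacking pairs: 5.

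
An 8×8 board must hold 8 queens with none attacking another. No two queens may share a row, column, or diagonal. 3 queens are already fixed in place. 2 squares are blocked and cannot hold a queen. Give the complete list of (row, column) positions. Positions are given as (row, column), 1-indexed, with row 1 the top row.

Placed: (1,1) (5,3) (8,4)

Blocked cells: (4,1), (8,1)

Row 2: attacked by (1,1)→{1,2}; (5,3)→{3,6}; (8,4)→{4}. Safe: 5, 7, 8. Place at column 5.
Row 3: attacked by (1,1)→{1,3}; (2,5)→{4,5,6}; (5,3)→{1,3,5}; (8,4)→{4}. Safe: 2, 7, 8. Place at column 8.
Row 4: attacked by (1,1)→{1,4}; (2,5)→{3,5,7}; (3,8)→{7,8}; (5,3)→{2,3,4}; (8,4)→{4,8}. Blocked: 1. Safe: 6. Place at column 6.
Row 6: attacked by (1,1)→{1,6}; (2,5)→{1,5}; (3,8)→{5,8}; (4,6)→{4,6,8}; (5,3)→{2,3,4}; (8,4)→{2,4,6}. Safe: 7. Place at column 7.
Row 7: attacked by (1,1)→{1,7}; (2,5)→{5}; (3,8)→{4,8}; (4,6)→{3,6}; (5,3)→{1,3,5}; (6,7)→{6,7,8}; (8,4)→{3,4,5}. Safe: 2. Place at column 2.
Columns [1, 5, 8, 6, 3, 7, 2, 4], r−c [0, -3, -5, -2, 2, -1, 5, 4], r+c [2, 7, 11, 10, 8, 13, 9, 12] are all distinct, so no two queens attack.

(1,1) (2,5) (3,8) (4,6) (5,3) (6,7) (7,2) (8,4)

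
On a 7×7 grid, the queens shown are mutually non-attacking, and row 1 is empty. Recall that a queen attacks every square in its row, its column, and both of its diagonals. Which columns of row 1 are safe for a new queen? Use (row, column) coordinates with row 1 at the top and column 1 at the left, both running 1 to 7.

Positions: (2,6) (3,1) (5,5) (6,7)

columns 4

(2,6) attacks row 1 at column 6 and diagonals 5, 7.
(3,1) attacks row 1 at column 1 and diagonals 3.
(5,5) attacks row 1 at column 5 and diagonals 1.
(6,7) attacks row 1 at column 7 and diagonals 2.
Attacked columns: {1, 2, 3, 5, 6, 7}. Safe: {4}.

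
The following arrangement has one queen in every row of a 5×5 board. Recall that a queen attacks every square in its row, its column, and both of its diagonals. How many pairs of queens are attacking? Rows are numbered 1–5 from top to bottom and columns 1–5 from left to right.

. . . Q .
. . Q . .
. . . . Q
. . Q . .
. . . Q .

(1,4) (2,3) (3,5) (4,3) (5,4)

4

Same column: (1,4)–(5,4) (column 4); (2,3)–(4,3) (column 3).
Same diagonal: (1,4)–(2,3) (|1−2| = |4−3| = 1); (4,3)–(5,4) (|4−5| = |3−4| = 1).
Total attacking pairs: 4.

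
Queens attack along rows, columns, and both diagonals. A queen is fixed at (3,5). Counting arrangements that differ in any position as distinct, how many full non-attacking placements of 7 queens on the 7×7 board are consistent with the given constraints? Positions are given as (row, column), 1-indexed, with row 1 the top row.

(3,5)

6

Branch on row 1: col 1 → 1; col 2 → 1; col 4 → 2; col 6 → 2.
Sum: 1 + 1 + 2 + 2 = 6.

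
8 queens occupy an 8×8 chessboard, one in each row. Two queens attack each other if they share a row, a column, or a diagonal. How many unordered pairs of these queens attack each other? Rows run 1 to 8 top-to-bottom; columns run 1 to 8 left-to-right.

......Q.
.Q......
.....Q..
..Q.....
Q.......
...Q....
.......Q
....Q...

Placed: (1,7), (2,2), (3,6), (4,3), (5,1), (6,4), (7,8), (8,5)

0

All columns are distinct and no two queens satisfy |Δrow| = |Δcol|, so no pair attacks.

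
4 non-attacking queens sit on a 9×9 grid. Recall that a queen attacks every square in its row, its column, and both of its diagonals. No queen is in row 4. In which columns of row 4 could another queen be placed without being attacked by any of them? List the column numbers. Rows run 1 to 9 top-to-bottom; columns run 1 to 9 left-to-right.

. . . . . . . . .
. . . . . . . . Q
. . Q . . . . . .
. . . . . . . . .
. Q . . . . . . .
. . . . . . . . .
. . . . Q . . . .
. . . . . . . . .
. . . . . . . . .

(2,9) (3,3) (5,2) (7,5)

(2,9) attacks row 4 at column 9 and diagonals 7.
(3,3) attacks row 4 at column 3 and diagonals 2, 4.
(5,2) attacks row 4 at column 2 and diagonals 1, 3.
(7,5) attacks row 4 at column 5 and diagonals 2, 8.
Attacked columns: {1, 2, 3, 4, 5, 7, 8, 9}. Safe: {6}.

columns 6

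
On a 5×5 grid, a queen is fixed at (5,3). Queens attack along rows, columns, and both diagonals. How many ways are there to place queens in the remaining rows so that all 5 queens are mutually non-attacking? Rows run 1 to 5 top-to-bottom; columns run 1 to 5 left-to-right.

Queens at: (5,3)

Branch on row 1: col 1 → 1; col 2 → 0; col 4 → 0; col 5 → 1.
Sum: 1 + 0 + 0 + 1 = 2.

2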